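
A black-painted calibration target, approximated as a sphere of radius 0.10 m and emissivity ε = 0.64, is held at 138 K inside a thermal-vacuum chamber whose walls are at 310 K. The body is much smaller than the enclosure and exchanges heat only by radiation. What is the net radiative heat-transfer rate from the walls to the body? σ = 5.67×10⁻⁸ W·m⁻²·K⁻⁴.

For a small grey body in a large enclosure: P_net = εσA(T_body⁴ − T_wall⁴).
A = 4πr² = 0.1257 m²; T_body⁴ − T_wall⁴ = 3.627×10⁸ − 9.235×10⁹ = -8.873×10⁹ K⁴.
|P_net| = 0.64·5.67×10⁻⁸·0.1257·8.873×10⁹.

P_net ≈ 40.5 W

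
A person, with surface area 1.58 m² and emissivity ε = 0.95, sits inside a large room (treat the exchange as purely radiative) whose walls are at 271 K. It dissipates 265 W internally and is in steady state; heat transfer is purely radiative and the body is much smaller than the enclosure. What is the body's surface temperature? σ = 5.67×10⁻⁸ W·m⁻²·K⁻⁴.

For a small grey body in a large enclosure, net radiated power = εσA(T⁴ − T_w⁴).
Steady state: P = εσA(T⁴ − T_w⁴) with A = 1.58 m².
T⁴ = P/(εσA) + T_w⁴ = 265/(0.95·5.67×10⁻⁸·1.580) + (271)⁴
    = 3.114×10⁹ + 5.394×10⁹ = 8.507×10⁹ K⁴.

T ≈ 304 K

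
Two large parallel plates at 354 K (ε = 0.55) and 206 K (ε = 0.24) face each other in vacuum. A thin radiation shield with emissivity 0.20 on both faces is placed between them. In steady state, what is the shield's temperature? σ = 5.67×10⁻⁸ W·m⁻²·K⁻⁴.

In steady state the net flux on the hot side equals that on the cold side.
σ(T₁⁴−T_s⁴)/D₁ = σ(T_s⁴−T₂⁴)/D₂, with D₁ = 1/ε₁+1/ε_s−1 = 5.818, D₂ = 1/ε_s+1/ε₂−1 = 8.167.
Solve for T_s⁴: T_s⁴ = (D₂·T₁⁴ + D₁·T₂⁴)/(D₁+D₂) = 9.920×10⁹ K⁴.

T_s ≈ 316 K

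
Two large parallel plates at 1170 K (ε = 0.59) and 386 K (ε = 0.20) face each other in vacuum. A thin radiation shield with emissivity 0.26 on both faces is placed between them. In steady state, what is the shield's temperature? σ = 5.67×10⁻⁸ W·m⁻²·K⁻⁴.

T_s ≈ 1050 K

In steady state the net flux on the hot side equals that on the cold side.
σ(T₁⁴−T_s⁴)/D₁ = σ(T_s⁴−T₂⁴)/D₂, with D₁ = 1/ε₁+1/ε_s−1 = 4.541, D₂ = 1/ε_s+1/ε₂−1 = 7.846.
Solve for T_s⁴: T_s⁴ = (D₂·T₁⁴ + D₁·T₂⁴)/(D₁+D₂) = 1.195×10¹² K⁴.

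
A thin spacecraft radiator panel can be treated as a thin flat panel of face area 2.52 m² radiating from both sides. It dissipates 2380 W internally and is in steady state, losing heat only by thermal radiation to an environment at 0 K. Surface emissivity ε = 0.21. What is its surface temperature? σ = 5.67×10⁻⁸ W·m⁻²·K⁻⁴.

T ≈ 446 K

Steady state: internal power = radiated power, P = εσA T⁴.
Radiating area A = 2·2.52 = 5.040 m².
T⁴ = P/(εσA) = 2380/(0.21·5.67×10⁻⁸·5.040) = 3.966×10¹⁰ K⁴.
T = (3.966×10¹⁰)^(1/4).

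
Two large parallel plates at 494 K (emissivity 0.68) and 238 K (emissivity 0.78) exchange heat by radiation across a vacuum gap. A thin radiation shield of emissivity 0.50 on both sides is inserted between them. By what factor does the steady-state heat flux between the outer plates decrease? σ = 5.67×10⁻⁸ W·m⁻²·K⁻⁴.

Without shield: q₀ = σΔ(T⁴)/(1/ε₁+1/ε₂−1) with denominator 1.753.
With shield the two gaps are in series; the resistances add: (1/ε₁+1/ε_s−1)+(1/ε_s+1/ε₂−1) = 2.471+2.282 = 4.753.
Heat-flux ratio q₀/q = 4.753/1.753.

factor ≈ 2.71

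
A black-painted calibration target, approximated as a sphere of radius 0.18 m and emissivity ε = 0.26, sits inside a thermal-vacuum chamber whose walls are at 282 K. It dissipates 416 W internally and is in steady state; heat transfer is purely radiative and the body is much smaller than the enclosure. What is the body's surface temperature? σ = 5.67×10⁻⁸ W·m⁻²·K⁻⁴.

For a small grey body in a large enclosure, net radiated power = εσA(T⁴ − T_w⁴).
Steady state: P = εσA(T⁴ − T_w⁴) with A = 4πr² = 0.4072 m².
T⁴ = P/(εσA) + T_w⁴ = 416/(0.26·5.67×10⁻⁸·0.4072) + (282)⁴
    = 6.931×10¹⁰ + 6.324×10⁹ = 7.563×10¹⁰ K⁴.

T ≈ 524 K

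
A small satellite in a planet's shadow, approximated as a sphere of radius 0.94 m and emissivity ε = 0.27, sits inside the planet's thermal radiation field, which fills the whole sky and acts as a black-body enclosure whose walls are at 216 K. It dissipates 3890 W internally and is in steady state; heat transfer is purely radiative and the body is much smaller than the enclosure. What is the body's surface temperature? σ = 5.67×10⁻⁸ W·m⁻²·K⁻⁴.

For a small grey body in a large enclosure, net radiated power = εσA(T⁴ − T_w⁴).
Steady state: P = εσA(T⁴ − T_w⁴) with A = 4πr² = 11.10 m².
T⁴ = P/(εσA) + T_w⁴ = 3890/(0.27·5.67×10⁻⁸·11.10) + (216)⁴
    = 2.288×10¹⁰ + 2.177×10⁹ = 2.506×10¹⁰ K⁴.

T ≈ 398 K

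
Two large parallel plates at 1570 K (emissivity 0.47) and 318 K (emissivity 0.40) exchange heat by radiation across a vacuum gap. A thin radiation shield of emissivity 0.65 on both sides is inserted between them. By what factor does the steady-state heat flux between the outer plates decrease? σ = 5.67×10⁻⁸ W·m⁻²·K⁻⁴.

factor ≈ 1.57

Without shield: q₀ = σΔ(T⁴)/(1/ε₁+1/ε₂−1) with denominator 3.628.
With shield the two gaps are in series; the resistances add: (1/ε₁+1/ε_s−1)+(1/ε_s+1/ε₂−1) = 2.666+3.038 = 5.705.
Heat-flux ratio q₀/q = 5.705/3.628.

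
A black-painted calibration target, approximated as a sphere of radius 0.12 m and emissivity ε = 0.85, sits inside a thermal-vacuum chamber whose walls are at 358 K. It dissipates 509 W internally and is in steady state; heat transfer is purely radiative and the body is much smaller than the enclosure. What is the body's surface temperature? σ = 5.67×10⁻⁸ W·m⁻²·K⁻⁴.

For a small grey body in a large enclosure, net radiated power = εσA(T⁴ − T_w⁴).
Steady state: P = εσA(T⁴ − T_w⁴) with A = 4πr² = 0.1810 m².
T⁴ = P/(εσA) + T_w⁴ = 509/(0.85·5.67×10⁻⁸·0.1810) + (358)⁴
    = 5.836×10¹⁰ + 1.643×10¹⁰ = 7.479×10¹⁰ K⁴.

T ≈ 523 K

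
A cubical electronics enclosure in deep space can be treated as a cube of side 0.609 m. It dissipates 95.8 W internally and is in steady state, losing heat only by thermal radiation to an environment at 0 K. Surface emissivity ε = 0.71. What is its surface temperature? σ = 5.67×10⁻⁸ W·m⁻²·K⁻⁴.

Steady state: internal power = radiated power, P = εσA T⁴.
Radiating area A = 6L² = 2.225 m².
T⁴ = P/(εσA) = 95.8/(0.71·5.67×10⁻⁸·2.225) = 1.069×10⁹ K⁴.
T = (1.069×10⁹)^(1/4).

T ≈ 181 K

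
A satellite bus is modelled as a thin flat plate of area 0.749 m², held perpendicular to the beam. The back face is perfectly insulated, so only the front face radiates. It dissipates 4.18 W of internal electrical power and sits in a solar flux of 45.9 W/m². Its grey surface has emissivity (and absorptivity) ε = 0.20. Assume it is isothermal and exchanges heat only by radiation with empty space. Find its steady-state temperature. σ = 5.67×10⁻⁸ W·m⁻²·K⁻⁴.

At steady state, absorbed solar power + internal power = radiated power.
Absorbed: α·S·A_cross = 0.20·45.9·0.7490 = 6.876 W (cross-section A).
Total input = 6.876 + 4.18 = 11.06 W.
Radiated: εσ·A_surf·T⁴ with A_surf = A = 0.7490 m².
T⁴ = 11.06/(0.20·5.67×10⁻⁸·0.7490) = 1.302×10⁹ K⁴.

T ≈ 190 K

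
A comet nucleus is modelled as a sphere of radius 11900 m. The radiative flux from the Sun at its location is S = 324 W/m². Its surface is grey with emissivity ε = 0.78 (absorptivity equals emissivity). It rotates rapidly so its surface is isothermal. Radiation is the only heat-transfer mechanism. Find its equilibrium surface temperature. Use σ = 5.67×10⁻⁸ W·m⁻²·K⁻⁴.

At equilibrium, absorbed power = emitted power.
Absorbing cross-section = πr² = 4.449×10⁸ m²; emitting surface = 4πr² = 1.780×10⁹ m² (ratio 4).
εS·A_cross = εσ·A_surf·T⁴  ⇒  T⁴ = S/(4σ)   (ε cancels).
T⁴ = 324/(4·5.67×10⁻⁸) = 1.429×10⁹ K⁴.
T = (1.429×10⁹)^(1/4).

T ≈ 194 K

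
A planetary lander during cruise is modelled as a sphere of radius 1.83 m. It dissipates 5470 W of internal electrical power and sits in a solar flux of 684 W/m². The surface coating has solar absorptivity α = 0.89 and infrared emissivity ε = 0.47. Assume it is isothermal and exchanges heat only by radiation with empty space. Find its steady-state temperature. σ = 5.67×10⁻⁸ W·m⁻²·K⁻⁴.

At steady state, absorbed solar power + internal power = radiated power.
Absorbed: α·S·A_cross = 0.89·684·10.52 = 6405 W (cross-section πr²).
Total input = 6405 + 5470 = 11870 W.
Radiated: εσ·A_surf·T⁴ with A_surf = 4πr² = 42.08 m².
T⁴ = 11870/(0.47·5.67×10⁻⁸·42.08) = 1.059×10¹⁰ K⁴.

T ≈ 321 K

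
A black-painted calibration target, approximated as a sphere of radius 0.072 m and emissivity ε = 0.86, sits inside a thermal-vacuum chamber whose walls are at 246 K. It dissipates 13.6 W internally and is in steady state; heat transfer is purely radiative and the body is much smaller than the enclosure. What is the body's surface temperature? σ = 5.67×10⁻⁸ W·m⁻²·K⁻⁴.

For a small grey body in a large enclosure, net radiated power = εσA(T⁴ − T_w⁴).
Steady state: P = εσA(T⁴ − T_w⁴) with A = 4πr² = 0.06514 m².
T⁴ = P/(εσA) + T_w⁴ = 13.6/(0.86·5.67×10⁻⁸·0.06514) + (246)⁴
    = 4.281×10⁹ + 3.662×10⁹ = 7.944×10⁹ K⁴.

T ≈ 299 K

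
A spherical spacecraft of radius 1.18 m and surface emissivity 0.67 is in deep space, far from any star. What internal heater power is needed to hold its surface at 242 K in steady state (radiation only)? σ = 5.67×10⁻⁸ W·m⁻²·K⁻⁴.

P = εσ·4πr²·T⁴.
4πr² = 17.50 m²; T⁴ = 3.430×10⁹ K⁴.
P = 0.67·5.67×10⁻⁸·17.50·3.430×10⁹.

P ≈ 2280 W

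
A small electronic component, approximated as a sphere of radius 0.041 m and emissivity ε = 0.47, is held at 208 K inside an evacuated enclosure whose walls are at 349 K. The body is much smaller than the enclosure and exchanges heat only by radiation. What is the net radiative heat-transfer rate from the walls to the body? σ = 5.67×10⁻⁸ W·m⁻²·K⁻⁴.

P_net ≈ 7.30 W

For a small grey body in a large enclosure: P_net = εσA(T_body⁴ − T_wall⁴).
A = 4πr² = 0.02112 m²; T_body⁴ − T_wall⁴ = 1.872×10⁹ − 1.484×10¹⁰ = -1.296×10¹⁰ K⁴.
|P_net| = 0.47·5.67×10⁻⁸·0.02112·1.296×10¹⁰.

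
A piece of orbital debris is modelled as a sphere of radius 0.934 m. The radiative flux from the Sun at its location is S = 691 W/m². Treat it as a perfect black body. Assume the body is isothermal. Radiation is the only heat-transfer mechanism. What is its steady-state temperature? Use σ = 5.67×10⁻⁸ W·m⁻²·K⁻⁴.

At equilibrium, absorbed power = emitted power.
Absorbing cross-section = πr² = 2.741 m²; emitting surface = 4πr² = 10.96 m² (ratio 4).
S·A_cross = εσ·A_surf·T⁴  ⇒  T⁴ = S/(4σ).
T⁴ = 1.00·691/(4·5.67×10⁻⁸) = 3.047×10⁹ K⁴.
T = (3.047×10⁹)^(1/4).

T ≈ 235 K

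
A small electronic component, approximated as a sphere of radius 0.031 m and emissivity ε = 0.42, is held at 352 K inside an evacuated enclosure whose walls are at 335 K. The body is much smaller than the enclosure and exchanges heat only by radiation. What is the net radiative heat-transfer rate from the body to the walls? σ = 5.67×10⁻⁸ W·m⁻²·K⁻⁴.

For a small grey body in a large enclosure: P_net = εσA(T_body⁴ − T_wall⁴).
A = 4πr² = 0.01208 m²; T_body⁴ − T_wall⁴ = 1.535×10¹⁰ − 1.259×10¹⁰ = 2.758×10⁹ K⁴.
|P_net| = 0.42·5.67×10⁻⁸·0.01208·2.758×10⁹.

P_net ≈ 0.793 W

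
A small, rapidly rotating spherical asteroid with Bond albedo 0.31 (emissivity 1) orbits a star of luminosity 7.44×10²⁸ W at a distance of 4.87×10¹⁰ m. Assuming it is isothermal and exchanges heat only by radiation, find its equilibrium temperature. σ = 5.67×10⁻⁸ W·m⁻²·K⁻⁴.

First find the stellar flux at distance d: S = L/(4πd²) = 7.44×10²⁸/(4π·(4.87×10¹⁰)²) = 2.496×10⁶ W/m².
For an isothermal sphere, absorbed (1−a)S·πr² = emitted σ·4πr²·T⁴, so T⁴ = (1−a)S/(4σ).
T⁴ = 0.690·2.496×10⁶/(4·5.67×10⁻⁸) = 7.595×10¹² K⁴.

T ≈ 1660 K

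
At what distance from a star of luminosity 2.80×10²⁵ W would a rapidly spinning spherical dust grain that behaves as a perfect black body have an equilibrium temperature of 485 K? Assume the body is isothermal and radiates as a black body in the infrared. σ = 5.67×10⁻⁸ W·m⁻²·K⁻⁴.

d ≈ 1.33×10¹⁰ m

For an isothermal black-emitting sphere, (1−a)S·πr² = σ·4πr²·T⁴ ⇒ S = 4σT⁴/(1−a).
S = 4·5.67×10⁻⁸·(485)⁴/1.00 = 12550 W/m².
Flux falls as S = L/(4πd²), so d = √(L/(4πS)) = √(2.80×10²⁵/(4π·12550)).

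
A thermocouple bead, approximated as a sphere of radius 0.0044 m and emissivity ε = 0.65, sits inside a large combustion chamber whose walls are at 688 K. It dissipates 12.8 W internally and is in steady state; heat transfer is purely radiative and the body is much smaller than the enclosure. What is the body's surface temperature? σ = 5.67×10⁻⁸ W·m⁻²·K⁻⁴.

For a small grey body in a large enclosure, net radiated power = εσA(T⁴ − T_w⁴).
Steady state: P = εσA(T⁴ − T_w⁴) with A = 4πr² = 2.433×10⁻⁴ m².
T⁴ = P/(εσA) + T_w⁴ = 12.8/(0.65·5.67×10⁻⁸·2.433×10⁻⁴) + (688)⁴
    = 1.428×10¹² + 2.241×10¹¹ = 1.652×10¹² K⁴.

T ≈ 1130 K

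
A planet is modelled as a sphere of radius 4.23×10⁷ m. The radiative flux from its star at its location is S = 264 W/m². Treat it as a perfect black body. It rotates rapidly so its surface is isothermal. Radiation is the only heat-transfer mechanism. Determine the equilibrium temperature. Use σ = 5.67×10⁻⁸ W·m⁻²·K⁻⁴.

At equilibrium, absorbed power = emitted power.
Absorbing cross-section = πr² = 5.621×10¹⁵ m²; emitting surface = 4πr² = 2.248×10¹⁶ m² (ratio 4).
S·A_cross = εσ·A_surf·T⁴  ⇒  T⁴ = S/(4σ).
T⁴ = 1.00·264/(4·5.67×10⁻⁸) = 1.164×10⁹ K⁴.
T = (1.164×10⁹)^(1/4).

T ≈ 185 K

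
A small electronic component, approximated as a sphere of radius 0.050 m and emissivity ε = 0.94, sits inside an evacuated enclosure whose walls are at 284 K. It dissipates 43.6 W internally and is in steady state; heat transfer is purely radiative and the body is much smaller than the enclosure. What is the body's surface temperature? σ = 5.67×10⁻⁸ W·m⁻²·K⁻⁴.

For a small grey body in a large enclosure, net radiated power = εσA(T⁴ − T_w⁴).
Steady state: P = εσA(T⁴ − T_w⁴) with A = 4πr² = 0.03142 m².
T⁴ = P/(εσA) + T_w⁴ = 43.6/(0.94·5.67×10⁻⁸·0.03142) + (284)⁴
    = 2.604×10¹⁰ + 6.505×10⁹ = 3.254×10¹⁰ K⁴.

T ≈ 425 K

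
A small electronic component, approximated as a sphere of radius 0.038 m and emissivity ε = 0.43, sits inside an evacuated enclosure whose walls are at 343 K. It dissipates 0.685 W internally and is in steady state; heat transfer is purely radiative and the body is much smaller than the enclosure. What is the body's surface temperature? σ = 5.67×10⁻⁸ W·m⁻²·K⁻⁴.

For a small grey body in a large enclosure, net radiated power = εσA(T⁴ − T_w⁴).
Steady state: P = εσA(T⁴ − T_w⁴) with A = 4πr² = 0.01815 m².
T⁴ = P/(εσA) + T_w⁴ = 0.685/(0.43·5.67×10⁻⁸·0.01815) + (343)⁴
    = 1.548×10⁹ + 1.384×10¹⁰ = 1.539×10¹⁰ K⁴.

T ≈ 352 K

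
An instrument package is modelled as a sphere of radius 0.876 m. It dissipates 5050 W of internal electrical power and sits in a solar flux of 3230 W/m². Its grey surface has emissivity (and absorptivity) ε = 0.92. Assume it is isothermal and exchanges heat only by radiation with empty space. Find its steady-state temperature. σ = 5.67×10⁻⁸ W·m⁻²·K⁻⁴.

At steady state, absorbed solar power + internal power = radiated power.
Absorbed: α·S·A_cross = 0.92·3230·2.411 = 7164 W (cross-section πr²).
Total input = 7164 + 5050 = 12210 W.
Radiated: εσ·A_surf·T⁴ with A_surf = 4πr² = 9.643 m².
T⁴ = 12210/(0.92·5.67×10⁻⁸·9.643) = 2.428×10¹⁰ K⁴.

T ≈ 395 K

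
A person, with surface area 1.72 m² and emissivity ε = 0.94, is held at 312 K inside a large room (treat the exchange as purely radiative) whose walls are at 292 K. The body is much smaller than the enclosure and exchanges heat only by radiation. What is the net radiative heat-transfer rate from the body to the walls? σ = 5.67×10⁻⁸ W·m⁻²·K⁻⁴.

For a small grey body in a large enclosure: P_net = εσA(T_body⁴ − T_wall⁴).
A = 1.72 m²; T_body⁴ − T_wall⁴ = 9.476×10⁹ − 7.270×10⁹ = 2.206×10⁹ K⁴.
|P_net| = 0.94·5.67×10⁻⁸·1.720·2.206×10⁹.

P_net ≈ 202 W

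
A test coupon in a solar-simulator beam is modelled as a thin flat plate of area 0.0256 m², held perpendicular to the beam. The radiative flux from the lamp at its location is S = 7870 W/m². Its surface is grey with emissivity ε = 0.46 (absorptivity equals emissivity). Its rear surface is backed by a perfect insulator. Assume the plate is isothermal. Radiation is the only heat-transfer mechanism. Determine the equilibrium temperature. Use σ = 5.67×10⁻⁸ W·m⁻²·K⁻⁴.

T ≈ 610 K

At equilibrium, absorbed power = emitted power.
Absorbing cross-section = A = 0.02560 m²; emitting surface = A = 0.02560 m² (ratio 1).
εS·A_cross = εσ·A_surf·T⁴  ⇒  T⁴ = S/(1σ)   (ε cancels).
T⁴ = 7870/(1·5.67×10⁻⁸) = 1.388×10¹¹ K⁴.
T = (1.388×10¹¹)^(1/4).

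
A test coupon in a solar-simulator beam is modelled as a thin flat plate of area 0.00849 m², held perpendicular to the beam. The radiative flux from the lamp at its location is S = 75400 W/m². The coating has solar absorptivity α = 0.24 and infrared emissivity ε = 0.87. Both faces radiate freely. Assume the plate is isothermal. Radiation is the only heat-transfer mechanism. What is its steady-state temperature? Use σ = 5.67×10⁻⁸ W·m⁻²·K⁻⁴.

At equilibrium, absorbed power = emitted power.
Absorbing cross-section = A = 0.008490 m²; emitting surface = 2A = 0.01698 m² (ratio 2).
αS·A_cross = εσ·A_surf·T⁴  ⇒  T⁴ = αS/(ε·2σ).
T⁴ = 0.240·75400/(0.87·2·5.67×10⁻⁸) = 1.834×10¹¹ K⁴.
T = (1.834×10¹¹)^(1/4).

T ≈ 654 K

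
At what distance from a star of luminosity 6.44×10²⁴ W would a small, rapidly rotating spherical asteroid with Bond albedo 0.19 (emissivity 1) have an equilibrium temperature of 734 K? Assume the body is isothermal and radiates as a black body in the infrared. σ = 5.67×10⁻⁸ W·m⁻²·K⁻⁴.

For an isothermal black-emitting sphere, (1−a)S·πr² = σ·4πr²·T⁴ ⇒ S = 4σT⁴/(1−a).
S = 4·5.67×10⁻⁸·(734)⁴/0.810 = 81270 W/m².
Flux falls as S = L/(4πd²), so d = √(L/(4πS)) = √(6.44×10²⁴/(4π·81270)).

d ≈ 2.51×10⁹ m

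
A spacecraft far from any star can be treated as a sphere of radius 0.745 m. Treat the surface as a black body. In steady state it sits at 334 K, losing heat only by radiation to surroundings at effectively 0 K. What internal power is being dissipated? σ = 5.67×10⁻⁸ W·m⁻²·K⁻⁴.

P ≈ 4920 W

Steady state: P = εσA T⁴.
A = 4πr² = 6.975 m²; T⁴ = (334)⁴ = 1.244×10¹⁰ K⁴.
P = 1.0 × 5.67×10⁻⁸ × 6.975 × 1.244×10¹⁰.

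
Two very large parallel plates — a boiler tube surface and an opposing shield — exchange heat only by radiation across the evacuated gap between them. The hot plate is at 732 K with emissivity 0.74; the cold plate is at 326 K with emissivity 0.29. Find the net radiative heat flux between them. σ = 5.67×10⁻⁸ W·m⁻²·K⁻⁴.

q ≈ 4120 W/m²

For two infinite grey parallel plates, q = σ(T₁⁴ − T₂⁴)/(1/ε₁ + 1/ε₂ − 1).
T₁⁴ − T₂⁴ = 2.871×10¹¹ − 1.129×10¹⁰ = 2.758×10¹¹ K⁴.
1/ε₁ + 1/ε₂ − 1 = 1.351 + 3.448 − 1 = 3.800.
q = 5.67×10⁻⁸ × 2.758×10¹¹ / 3.800.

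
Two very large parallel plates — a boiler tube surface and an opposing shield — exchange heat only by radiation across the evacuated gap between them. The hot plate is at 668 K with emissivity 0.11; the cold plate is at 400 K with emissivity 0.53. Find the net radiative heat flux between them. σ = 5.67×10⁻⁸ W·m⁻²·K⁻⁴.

For two infinite grey parallel plates, q = σ(T₁⁴ − T₂⁴)/(1/ε₁ + 1/ε₂ − 1).
T₁⁴ − T₂⁴ = 1.991×10¹¹ − 2.560×10¹⁰ = 1.735×10¹¹ K⁴.
1/ε₁ + 1/ε₂ − 1 = 9.091 + 1.887 − 1 = 9.978.
q = 5.67×10⁻⁸ × 1.735×10¹¹ / 9.978.

q ≈ 986 W/m²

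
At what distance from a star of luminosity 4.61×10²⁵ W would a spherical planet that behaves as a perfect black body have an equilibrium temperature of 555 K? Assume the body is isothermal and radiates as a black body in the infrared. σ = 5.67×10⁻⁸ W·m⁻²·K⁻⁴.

d ≈ 1.31×10¹⁰ m

For an isothermal black-emitting sphere, (1−a)S·πr² = σ·4πr²·T⁴ ⇒ S = 4σT⁴/(1−a).
S = 4·5.67×10⁻⁸·(555)⁴/1.00 = 21520 W/m².
Flux falls as S = L/(4πd²), so d = √(L/(4πS)) = √(4.61×10²⁵/(4π·21520)).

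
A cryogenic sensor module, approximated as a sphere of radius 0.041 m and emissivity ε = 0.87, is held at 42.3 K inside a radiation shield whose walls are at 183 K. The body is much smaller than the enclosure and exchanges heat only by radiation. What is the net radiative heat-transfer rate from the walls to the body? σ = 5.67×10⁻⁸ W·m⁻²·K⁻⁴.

For a small grey body in a large enclosure: P_net = εσA(T_body⁴ − T_wall⁴).
A = 4πr² = 0.02112 m²; T_body⁴ − T_wall⁴ = 3.202×10⁶ − 1.122×10⁹ = -1.118×10⁹ K⁴.
|P_net| = 0.87·5.67×10⁻⁸·0.02112·1.118×10⁹.

P_net ≈ 1.17 W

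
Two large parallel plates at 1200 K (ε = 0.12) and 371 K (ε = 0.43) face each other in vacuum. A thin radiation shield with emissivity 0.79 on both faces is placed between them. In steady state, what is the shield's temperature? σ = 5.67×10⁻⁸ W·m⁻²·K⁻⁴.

In steady state the net flux on the hot side equals that on the cold side.
σ(T₁⁴−T_s⁴)/D₁ = σ(T_s⁴−T₂⁴)/D₂, with D₁ = 1/ε₁+1/ε_s−1 = 8.599, D₂ = 1/ε_s+1/ε₂−1 = 2.591.
Solve for T_s⁴: T_s⁴ = (D₂·T₁⁴ + D₁·T₂⁴)/(D₁+D₂) = 4.947×10¹¹ K⁴.

T_s ≈ 839 K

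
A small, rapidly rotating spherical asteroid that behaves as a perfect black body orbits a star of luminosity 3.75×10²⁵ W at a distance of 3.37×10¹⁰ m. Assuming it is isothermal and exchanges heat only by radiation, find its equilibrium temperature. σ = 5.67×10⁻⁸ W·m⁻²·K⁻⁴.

T ≈ 328 K

First find the stellar flux at distance d: S = L/(4πd²) = 3.75×10²⁵/(4π·(3.37×10¹⁰)²) = 2628 W/m².
For an isothermal sphere, absorbed (1−a)S·πr² = emitted σ·4πr²·T⁴, so T⁴ = (1−a)S/(4σ).
T⁴ = 1.00·2628/(4·5.67×10⁻⁸) = 1.159×10¹⁰ K⁴.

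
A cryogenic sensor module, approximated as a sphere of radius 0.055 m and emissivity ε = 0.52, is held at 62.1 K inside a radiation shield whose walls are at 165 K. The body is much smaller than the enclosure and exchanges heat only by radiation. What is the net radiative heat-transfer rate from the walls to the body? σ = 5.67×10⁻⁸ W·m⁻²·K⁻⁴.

P_net ≈ 0.814 W

For a small grey body in a large enclosure: P_net = εσA(T_body⁴ − T_wall⁴).
A = 4πr² = 0.03801 m²; T_body⁴ − T_wall⁴ = 1.487×10⁷ − 7.412×10⁸ = -7.263×10⁸ K⁴.
|P_net| = 0.52·5.67×10⁻⁸·0.03801·7.263×10⁸.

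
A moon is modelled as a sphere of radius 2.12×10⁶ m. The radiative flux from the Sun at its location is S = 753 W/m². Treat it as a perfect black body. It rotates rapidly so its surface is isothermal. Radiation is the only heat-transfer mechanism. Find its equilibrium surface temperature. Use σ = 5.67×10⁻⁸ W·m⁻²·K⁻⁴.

At equilibrium, absorbed power = emitted power.
Absorbing cross-section = πr² = 1.412×10¹³ m²; emitting surface = 4πr² = 5.648×10¹³ m² (ratio 4).
S·A_cross = εσ·A_surf·T⁴  ⇒  T⁴ = S/(4σ).
T⁴ = 1.00·753/(4·5.67×10⁻⁸) = 3.320×10⁹ K⁴.
T = (3.320×10⁹)^(1/4).

T ≈ 240 K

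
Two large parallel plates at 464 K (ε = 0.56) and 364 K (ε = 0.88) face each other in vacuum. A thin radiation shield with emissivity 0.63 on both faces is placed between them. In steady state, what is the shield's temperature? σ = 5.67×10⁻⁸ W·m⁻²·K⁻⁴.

T_s ≈ 415 K

In steady state the net flux on the hot side equals that on the cold side.
σ(T₁⁴−T_s⁴)/D₁ = σ(T_s⁴−T₂⁴)/D₂, with D₁ = 1/ε₁+1/ε_s−1 = 2.373, D₂ = 1/ε_s+1/ε₂−1 = 1.724.
Solve for T_s⁴: T_s⁴ = (D₂·T₁⁴ + D₁·T₂⁴)/(D₁+D₂) = 2.967×10¹⁰ K⁴.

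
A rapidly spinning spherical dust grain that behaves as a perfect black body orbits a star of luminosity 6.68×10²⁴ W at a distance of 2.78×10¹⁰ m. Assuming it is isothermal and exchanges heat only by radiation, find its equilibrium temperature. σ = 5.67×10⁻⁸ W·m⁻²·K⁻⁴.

T ≈ 235 K

First find the stellar flux at distance d: S = L/(4πd²) = 6.68×10²⁴/(4π·(2.78×10¹⁰)²) = 687.8 W/m².
For an isothermal sphere, absorbed (1−a)S·πr² = emitted σ·4πr²·T⁴, so T⁴ = (1−a)S/(4σ).
T⁴ = 1.00·687.8/(4·5.67×10⁻⁸) = 3.033×10⁹ K⁴.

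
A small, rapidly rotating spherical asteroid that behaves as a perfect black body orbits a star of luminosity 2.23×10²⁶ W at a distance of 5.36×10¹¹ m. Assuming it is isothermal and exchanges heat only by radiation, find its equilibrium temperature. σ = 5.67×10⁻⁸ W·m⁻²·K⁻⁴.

First find the stellar flux at distance d: S = L/(4πd²) = 2.23×10²⁶/(4π·(5.36×10¹¹)²) = 61.77 W/m².
For an isothermal sphere, absorbed (1−a)S·πr² = emitted σ·4πr²·T⁴, so T⁴ = (1−a)S/(4σ).
T⁴ = 1.00·61.77/(4·5.67×10⁻⁸) = 2.723×10⁸ K⁴.

T ≈ 128 K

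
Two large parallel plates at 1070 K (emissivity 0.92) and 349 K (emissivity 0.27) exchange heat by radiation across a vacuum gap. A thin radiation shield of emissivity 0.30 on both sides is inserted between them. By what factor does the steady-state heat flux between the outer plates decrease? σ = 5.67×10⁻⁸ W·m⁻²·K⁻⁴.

Without shield: q₀ = σΔ(T⁴)/(1/ε₁+1/ε₂−1) with denominator 3.791.
With shield the two gaps are in series; the resistances add: (1/ε₁+1/ε_s−1)+(1/ε_s+1/ε₂−1) = 3.420+6.037 = 9.457.
Heat-flux ratio q₀/q = 9.457/3.791.

factor ≈ 2.49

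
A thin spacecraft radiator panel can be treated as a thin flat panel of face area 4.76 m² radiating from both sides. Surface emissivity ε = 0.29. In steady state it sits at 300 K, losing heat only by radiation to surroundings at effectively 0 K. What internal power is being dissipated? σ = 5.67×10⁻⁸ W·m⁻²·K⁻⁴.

P ≈ 1270 W

Steady state: P = εσA T⁴.
A = 2·4.76 = 9.520 m²; T⁴ = (300)⁴ = 8.100×10⁹ K⁴.
P = 0.29 × 5.67×10⁻⁸ × 9.520 × 8.100×10⁹.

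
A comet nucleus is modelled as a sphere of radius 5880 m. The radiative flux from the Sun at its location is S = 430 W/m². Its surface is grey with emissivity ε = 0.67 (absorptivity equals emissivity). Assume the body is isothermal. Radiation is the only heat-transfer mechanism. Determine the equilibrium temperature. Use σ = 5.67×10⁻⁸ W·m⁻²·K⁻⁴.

T ≈ 209 K

At equilibrium, absorbed power = emitted power.
Absorbing cross-section = πr² = 1.086×10⁸ m²; emitting surface = 4πr² = 4.345×10⁸ m² (ratio 4).
εS·A_cross = εσ·A_surf·T⁴  ⇒  T⁴ = S/(4σ)   (ε cancels).
T⁴ = 430/(4·5.67×10⁻⁸) = 1.896×10⁹ K⁴.
T = (1.896×10⁹)^(1/4).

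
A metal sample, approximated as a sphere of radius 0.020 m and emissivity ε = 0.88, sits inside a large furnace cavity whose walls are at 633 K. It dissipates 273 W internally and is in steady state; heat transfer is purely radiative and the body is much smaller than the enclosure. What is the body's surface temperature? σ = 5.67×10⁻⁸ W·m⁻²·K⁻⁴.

T ≈ 1060 K

For a small grey body in a large enclosure, net radiated power = εσA(T⁴ − T_w⁴).
Steady state: P = εσA(T⁴ − T_w⁴) with A = 4πr² = 0.005027 m².
T⁴ = P/(εσA) + T_w⁴ = 273/(0.88·5.67×10⁻⁸·0.005027) + (633)⁴
    = 1.088×10¹² + 1.606×10¹¹ = 1.249×10¹² K⁴.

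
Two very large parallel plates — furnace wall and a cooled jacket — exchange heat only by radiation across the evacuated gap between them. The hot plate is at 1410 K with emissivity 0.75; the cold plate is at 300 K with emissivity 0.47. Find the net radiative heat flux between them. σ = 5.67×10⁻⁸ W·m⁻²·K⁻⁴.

For two infinite grey parallel plates, q = σ(T₁⁴ − T₂⁴)/(1/ε₁ + 1/ε₂ − 1).
T₁⁴ − T₂⁴ = 3.953×10¹² − 8.100×10⁹ = 3.944×10¹² K⁴.
1/ε₁ + 1/ε₂ − 1 = 1.333 + 2.128 − 1 = 2.461.
q = 5.67×10⁻⁸ × 3.944×10¹² / 2.461.

q ≈ 90900 W/m²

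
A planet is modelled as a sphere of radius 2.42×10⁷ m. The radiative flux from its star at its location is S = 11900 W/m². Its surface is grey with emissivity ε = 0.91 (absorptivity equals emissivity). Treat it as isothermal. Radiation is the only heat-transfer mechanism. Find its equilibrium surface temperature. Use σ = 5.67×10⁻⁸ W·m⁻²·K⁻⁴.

At equilibrium, absorbed power = emitted power.
Absorbing cross-section = πr² = 1.840×10¹⁵ m²; emitting surface = 4πr² = 7.359×10¹⁵ m² (ratio 4).
εS·A_cross = εσ·A_surf·T⁴  ⇒  T⁴ = S/(4σ)   (ε cancels).
T⁴ = 11900/(4·5.67×10⁻⁸) = 5.247×10¹⁰ K⁴.
T = (5.247×10¹⁰)^(1/4).

T ≈ 479 K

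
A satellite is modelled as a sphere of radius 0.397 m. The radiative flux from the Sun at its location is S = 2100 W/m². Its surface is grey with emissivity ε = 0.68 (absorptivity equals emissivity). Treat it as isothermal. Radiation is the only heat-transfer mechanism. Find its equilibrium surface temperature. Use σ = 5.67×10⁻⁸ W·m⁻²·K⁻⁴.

At equilibrium, absorbed power = emitted power.
Absorbing cross-section = πr² = 0.4951 m²; emitting surface = 4πr² = 1.981 m² (ratio 4).
εS·A_cross = εσ·A_surf·T⁴  ⇒  T⁴ = S/(4σ)   (ε cancels).
T⁴ = 2100/(4·5.67×10⁻⁸) = 9.259×10⁹ K⁴.
T = (9.259×10⁹)^(1/4).

T ≈ 310 K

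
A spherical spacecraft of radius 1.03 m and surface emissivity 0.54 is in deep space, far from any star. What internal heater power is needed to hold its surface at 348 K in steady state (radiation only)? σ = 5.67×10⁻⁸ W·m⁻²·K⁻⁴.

P = εσ·4πr²·T⁴.
4πr² = 13.33 m²; T⁴ = 1.467×10¹⁰ K⁴.
P = 0.54·5.67×10⁻⁸·13.33·1.467×10¹⁰.

P ≈ 5990 W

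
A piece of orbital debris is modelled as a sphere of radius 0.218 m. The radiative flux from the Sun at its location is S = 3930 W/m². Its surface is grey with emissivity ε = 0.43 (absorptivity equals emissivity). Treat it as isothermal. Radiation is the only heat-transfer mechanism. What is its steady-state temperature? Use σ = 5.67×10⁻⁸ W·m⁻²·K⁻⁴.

At equilibrium, absorbed power = emitted power.
Absorbing cross-section = πr² = 0.1493 m²; emitting surface = 4πr² = 0.5972 m² (ratio 4).
εS·A_cross = εσ·A_surf·T⁴  ⇒  T⁴ = S/(4σ)   (ε cancels).
T⁴ = 3930/(4·5.67×10⁻⁸) = 1.733×10¹⁰ K⁴.
T = (1.733×10¹⁰)^(1/4).

T ≈ 363 K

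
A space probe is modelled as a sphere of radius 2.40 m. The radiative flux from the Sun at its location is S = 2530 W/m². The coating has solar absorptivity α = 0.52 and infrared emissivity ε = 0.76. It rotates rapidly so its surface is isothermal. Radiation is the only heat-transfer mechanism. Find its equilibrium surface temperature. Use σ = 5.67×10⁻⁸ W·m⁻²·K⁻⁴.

At equilibrium, absorbed power = emitted power.
Absorbing cross-section = πr² = 18.10 m²; emitting surface = 4πr² = 72.38 m² (ratio 4).
αS·A_cross = εσ·A_surf·T⁴  ⇒  T⁴ = αS/(ε·4σ).
T⁴ = 0.520·2530/(0.76·4·5.67×10⁻⁸) = 7.633×10⁹ K⁴.
T = (7.633×10⁹)^(1/4).

T ≈ 296 K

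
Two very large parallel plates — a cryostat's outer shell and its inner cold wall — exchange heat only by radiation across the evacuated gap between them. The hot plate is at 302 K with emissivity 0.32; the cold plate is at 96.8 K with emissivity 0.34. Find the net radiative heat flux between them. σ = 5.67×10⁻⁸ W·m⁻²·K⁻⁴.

q ≈ 92.1 W/m²

For two infinite grey parallel plates, q = σ(T₁⁴ − T₂⁴)/(1/ε₁ + 1/ε₂ − 1).
T₁⁴ − T₂⁴ = 8.318×10⁹ − 8.780×10⁷ = 8.230×10⁹ K⁴.
1/ε₁ + 1/ε₂ − 1 = 3.125 + 2.941 − 1 = 5.066.
q = 5.67×10⁻⁸ × 8.230×10⁹ / 5.066.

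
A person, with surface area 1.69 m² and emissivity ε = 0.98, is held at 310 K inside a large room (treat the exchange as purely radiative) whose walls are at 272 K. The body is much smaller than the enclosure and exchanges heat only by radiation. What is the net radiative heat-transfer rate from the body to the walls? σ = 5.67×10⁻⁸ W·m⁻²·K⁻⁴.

For a small grey body in a large enclosure: P_net = εσA(T_body⁴ − T_wall⁴).
A = 1.69 m²; T_body⁴ − T_wall⁴ = 9.235×10⁹ − 5.474×10⁹ = 3.762×10⁹ K⁴.
|P_net| = 0.98·5.67×10⁻⁸·1.690·3.762×10⁹.

P_net ≈ 353 W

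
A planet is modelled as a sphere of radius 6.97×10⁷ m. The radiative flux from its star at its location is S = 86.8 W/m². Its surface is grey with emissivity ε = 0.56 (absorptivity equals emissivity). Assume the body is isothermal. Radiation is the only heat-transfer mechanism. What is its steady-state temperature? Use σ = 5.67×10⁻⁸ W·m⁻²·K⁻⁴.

T ≈ 140 K

At equilibrium, absorbed power = emitted power.
Absorbing cross-section = πr² = 1.526×10¹⁶ m²; emitting surface = 4πr² = 6.105×10¹⁶ m² (ratio 4).
εS·A_cross = εσ·A_surf·T⁴  ⇒  T⁴ = S/(4σ)   (ε cancels).
T⁴ = 86.8/(4·5.67×10⁻⁸) = 3.827×10⁸ K⁴.
T = (3.827×10⁸)^(1/4).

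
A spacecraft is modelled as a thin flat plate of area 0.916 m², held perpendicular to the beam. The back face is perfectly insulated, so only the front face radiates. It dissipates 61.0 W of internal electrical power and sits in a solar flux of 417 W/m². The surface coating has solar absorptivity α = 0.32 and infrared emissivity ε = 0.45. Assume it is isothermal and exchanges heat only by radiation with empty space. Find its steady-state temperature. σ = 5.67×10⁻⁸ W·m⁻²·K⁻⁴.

T ≈ 298 K

At steady state, absorbed solar power + internal power = radiated power.
Absorbed: α·S·A_cross = 0.32·417·0.9160 = 122.2 W (cross-section A).
Total input = 122.2 + 61.0 = 183.2 W.
Radiated: εσ·A_surf·T⁴ with A_surf = A = 0.9160 m².
T⁴ = 183.2/(0.45·5.67×10⁻⁸·0.9160) = 7.840×10⁹ K⁴.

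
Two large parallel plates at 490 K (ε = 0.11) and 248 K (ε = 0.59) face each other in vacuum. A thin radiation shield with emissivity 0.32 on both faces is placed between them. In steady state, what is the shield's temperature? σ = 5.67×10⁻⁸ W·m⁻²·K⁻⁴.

T_s ≈ 364 K

In steady state the net flux on the hot side equals that on the cold side.
σ(T₁⁴−T_s⁴)/D₁ = σ(T_s⁴−T₂⁴)/D₂, with D₁ = 1/ε₁+1/ε_s−1 = 11.22, D₂ = 1/ε_s+1/ε₂−1 = 3.820.
Solve for T_s⁴: T_s⁴ = (D₂·T₁⁴ + D₁·T₂⁴)/(D₁+D₂) = 1.747×10¹⁰ K⁴.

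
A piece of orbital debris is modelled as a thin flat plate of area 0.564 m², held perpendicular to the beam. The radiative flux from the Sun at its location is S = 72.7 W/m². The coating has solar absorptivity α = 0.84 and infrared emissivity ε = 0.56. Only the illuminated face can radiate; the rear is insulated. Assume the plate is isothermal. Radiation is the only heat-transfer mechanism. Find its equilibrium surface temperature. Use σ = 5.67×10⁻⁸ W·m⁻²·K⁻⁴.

T ≈ 209 K

At equilibrium, absorbed power = emitted power.
Absorbing cross-section = A = 0.5640 m²; emitting surface = A = 0.5640 m² (ratio 1).
αS·A_cross = εσ·A_surf·T⁴  ⇒  T⁴ = αS/(ε·1σ).
T⁴ = 0.840·72.7/(0.56·1·5.67×10⁻⁸) = 1.923×10⁹ K⁴.
T = (1.923×10⁹)^(1/4).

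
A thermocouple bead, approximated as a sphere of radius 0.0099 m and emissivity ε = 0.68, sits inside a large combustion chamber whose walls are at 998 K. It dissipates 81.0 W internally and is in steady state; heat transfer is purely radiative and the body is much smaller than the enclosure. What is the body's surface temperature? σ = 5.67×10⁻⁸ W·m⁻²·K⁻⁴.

T ≈ 1280 K

For a small grey body in a large enclosure, net radiated power = εσA(T⁴ − T_w⁴).
Steady state: P = εσA(T⁴ − T_w⁴) with A = 4πr² = 0.001232 m².
T⁴ = P/(εσA) + T_w⁴ = 81.0/(0.68·5.67×10⁻⁸·0.001232) + (998)⁴
    = 1.706×10¹² + 9.920×10¹¹ = 2.698×10¹² K⁴.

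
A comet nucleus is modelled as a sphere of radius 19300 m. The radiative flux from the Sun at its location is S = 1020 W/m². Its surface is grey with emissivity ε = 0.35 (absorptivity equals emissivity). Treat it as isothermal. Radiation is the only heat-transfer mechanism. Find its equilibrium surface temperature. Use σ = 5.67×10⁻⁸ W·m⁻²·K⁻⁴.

At equilibrium, absorbed power = emitted power.
Absorbing cross-section = πr² = 1.170×10⁹ m²; emitting surface = 4πr² = 4.681×10⁹ m² (ratio 4).
εS·A_cross = εσ·A_surf·T⁴  ⇒  T⁴ = S/(4σ)   (ε cancels).
T⁴ = 1020/(4·5.67×10⁻⁸) = 4.497×10⁹ K⁴.
T = (4.497×10⁹)^(1/4).

T ≈ 259 K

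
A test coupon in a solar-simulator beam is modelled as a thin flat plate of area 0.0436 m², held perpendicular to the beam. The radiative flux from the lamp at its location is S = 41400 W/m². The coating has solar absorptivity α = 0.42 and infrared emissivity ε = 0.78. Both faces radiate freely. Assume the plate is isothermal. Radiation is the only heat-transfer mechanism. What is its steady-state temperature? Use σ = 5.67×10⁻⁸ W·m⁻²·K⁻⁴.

At equilibrium, absorbed power = emitted power.
Absorbing cross-section = A = 0.04360 m²; emitting surface = 2A = 0.08720 m² (ratio 2).
αS·A_cross = εσ·A_surf·T⁴  ⇒  T⁴ = αS/(ε·2σ).
T⁴ = 0.420·41400/(0.78·2·5.67×10⁻⁸) = 1.966×10¹¹ K⁴.
T = (1.966×10¹¹)^(1/4).

T ≈ 666 K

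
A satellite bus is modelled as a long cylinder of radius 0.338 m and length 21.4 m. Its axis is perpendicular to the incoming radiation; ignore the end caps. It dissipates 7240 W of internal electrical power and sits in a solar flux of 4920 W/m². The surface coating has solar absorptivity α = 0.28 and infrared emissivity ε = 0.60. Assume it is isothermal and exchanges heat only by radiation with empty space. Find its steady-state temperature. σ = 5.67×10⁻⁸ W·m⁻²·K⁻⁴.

T ≈ 364 K

At steady state, absorbed solar power + internal power = radiated power.
Absorbed: α·S·A_cross = 0.28·4920·14.47 = 19930 W (cross-section 2rL).
Total input = 19930 + 7240 = 27170 W.
Radiated: εσ·A_surf·T⁴ with A_surf = 2πrL = 45.45 m².
T⁴ = 27170/(0.60·5.67×10⁻⁸·45.45) = 1.757×10¹⁰ K⁴.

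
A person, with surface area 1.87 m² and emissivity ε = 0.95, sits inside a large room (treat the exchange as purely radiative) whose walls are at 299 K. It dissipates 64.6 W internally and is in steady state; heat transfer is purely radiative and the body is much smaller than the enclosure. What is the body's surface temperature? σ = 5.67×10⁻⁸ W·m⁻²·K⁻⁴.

For a small grey body in a large enclosure, net radiated power = εσA(T⁴ − T_w⁴).
Steady state: P = εσA(T⁴ − T_w⁴) with A = 1.87 m².
T⁴ = P/(εσA) + T_w⁴ = 64.6/(0.95·5.67×10⁻⁸·1.870) + (299)⁴
    = 6.413×10⁸ + 7.993×10⁹ = 8.634×10⁹ K⁴.

T ≈ 305 K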